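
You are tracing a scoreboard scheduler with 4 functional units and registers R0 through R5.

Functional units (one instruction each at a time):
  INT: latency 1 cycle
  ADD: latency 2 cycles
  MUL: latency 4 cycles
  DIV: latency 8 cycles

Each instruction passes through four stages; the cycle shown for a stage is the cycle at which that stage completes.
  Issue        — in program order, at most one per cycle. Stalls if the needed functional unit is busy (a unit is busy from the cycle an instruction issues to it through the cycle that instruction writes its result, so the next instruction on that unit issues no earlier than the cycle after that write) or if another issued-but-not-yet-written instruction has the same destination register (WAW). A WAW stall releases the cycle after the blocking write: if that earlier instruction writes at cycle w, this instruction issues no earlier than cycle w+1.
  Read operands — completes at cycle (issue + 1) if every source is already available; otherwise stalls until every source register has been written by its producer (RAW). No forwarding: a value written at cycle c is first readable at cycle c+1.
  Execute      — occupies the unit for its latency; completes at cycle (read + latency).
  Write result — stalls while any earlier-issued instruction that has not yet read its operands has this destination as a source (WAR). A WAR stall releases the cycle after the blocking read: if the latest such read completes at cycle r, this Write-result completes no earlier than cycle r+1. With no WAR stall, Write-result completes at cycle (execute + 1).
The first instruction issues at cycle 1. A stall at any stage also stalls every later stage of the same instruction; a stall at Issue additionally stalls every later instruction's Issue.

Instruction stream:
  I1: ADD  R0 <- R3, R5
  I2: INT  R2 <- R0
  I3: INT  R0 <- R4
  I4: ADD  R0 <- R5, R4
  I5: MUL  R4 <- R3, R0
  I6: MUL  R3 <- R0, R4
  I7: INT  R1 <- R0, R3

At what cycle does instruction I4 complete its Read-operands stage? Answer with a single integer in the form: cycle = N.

cycle = 14

cycle 1: issue I1 (ADD)
cycle 2: I1 read-ops; issue I2 (INT)
cycle 4: I1 finished on ADD
cycle 5: I1→R0
cycle 6: I2 read-ops
cycle 7: I2 finished on INT
cycle 8: I2→R2
cycle 9: issue I3 (INT)
cycle 10: I3 read-ops
cycle 11: I3 finished on INT
cycle 12: I3→R0
cycle 13: issue I4 (ADD)
cycle 14: I4 read-ops; issue I5 (MUL)
cycle 16: I4 finished on ADD
cycle 17: I4→R0
cycle 18: I5 read-ops
cycle 22: I5 finished on MUL
cycle 23: I5→R4
cycle 24: issue I6 (MUL)
cycle 25: I6 read-ops; issue I7 (INT)
cycle 29: I6 finished on MUL
cycle 30: I6→R3
cycle 31: I7 read-ops
cycle 32: I7 finished on INT
cycle 33: I7→R1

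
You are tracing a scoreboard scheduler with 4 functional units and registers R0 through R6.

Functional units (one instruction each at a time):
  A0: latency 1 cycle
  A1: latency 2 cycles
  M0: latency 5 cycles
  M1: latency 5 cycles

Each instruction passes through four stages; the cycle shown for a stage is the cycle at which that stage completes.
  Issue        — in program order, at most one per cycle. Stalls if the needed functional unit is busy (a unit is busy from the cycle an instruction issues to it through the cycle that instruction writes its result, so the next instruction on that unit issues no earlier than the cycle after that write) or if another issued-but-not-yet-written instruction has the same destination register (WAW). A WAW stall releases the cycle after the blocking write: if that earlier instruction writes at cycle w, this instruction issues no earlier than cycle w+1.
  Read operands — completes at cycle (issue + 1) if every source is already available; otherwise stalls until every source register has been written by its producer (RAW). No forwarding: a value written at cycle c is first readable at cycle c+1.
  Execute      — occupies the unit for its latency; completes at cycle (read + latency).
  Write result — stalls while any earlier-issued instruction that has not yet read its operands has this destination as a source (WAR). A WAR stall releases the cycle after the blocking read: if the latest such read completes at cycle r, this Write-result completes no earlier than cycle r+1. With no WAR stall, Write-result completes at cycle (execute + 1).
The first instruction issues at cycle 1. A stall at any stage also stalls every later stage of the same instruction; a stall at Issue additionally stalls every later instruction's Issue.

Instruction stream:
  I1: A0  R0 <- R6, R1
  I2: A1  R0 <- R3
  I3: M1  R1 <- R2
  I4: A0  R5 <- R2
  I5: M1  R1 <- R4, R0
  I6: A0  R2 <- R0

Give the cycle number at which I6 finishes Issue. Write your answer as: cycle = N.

I1  is:1  ro:2  ex:3  wr:4
I2  is:5  ro:6  ex:8  wr:9  — WAW R0: wait I1 write@4
I3  is:6  ro:7  ex:12  wr:13
I4  is:7  ro:8  ex:9  wr:10
I5  is:14  ro:15  ex:20  wr:21  — struct: M1 busy until I3 writes@13
I6  is:15  ro:16  ex:17  wr:18

cycle = 15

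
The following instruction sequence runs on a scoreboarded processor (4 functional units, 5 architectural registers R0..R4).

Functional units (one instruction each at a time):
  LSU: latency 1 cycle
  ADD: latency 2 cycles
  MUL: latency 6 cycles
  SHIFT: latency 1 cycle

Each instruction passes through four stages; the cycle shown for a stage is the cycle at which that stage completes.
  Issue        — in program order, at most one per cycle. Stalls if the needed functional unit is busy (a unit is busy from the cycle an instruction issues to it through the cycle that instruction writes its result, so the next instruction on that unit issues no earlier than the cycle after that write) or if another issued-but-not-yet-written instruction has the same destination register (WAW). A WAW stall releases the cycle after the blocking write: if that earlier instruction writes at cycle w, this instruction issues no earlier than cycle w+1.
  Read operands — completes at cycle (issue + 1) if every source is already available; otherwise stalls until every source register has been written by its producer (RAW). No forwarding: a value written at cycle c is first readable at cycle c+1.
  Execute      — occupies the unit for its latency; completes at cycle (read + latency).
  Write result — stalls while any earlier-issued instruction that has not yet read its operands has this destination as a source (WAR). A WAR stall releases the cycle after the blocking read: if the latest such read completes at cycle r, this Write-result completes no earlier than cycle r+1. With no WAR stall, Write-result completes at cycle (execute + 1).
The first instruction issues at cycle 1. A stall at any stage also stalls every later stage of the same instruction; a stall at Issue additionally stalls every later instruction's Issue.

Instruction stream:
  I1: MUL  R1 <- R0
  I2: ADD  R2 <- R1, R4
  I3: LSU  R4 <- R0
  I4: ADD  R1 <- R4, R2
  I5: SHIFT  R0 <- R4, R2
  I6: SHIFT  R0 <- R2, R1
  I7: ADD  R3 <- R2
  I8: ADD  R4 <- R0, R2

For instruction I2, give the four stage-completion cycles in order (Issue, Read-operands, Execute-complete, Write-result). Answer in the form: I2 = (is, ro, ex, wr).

I2 = (2, 10, 12, 13)

  I1 | 1 | 2 | 8 | 9
  I2 | 2 | 10 | 12 | 13   RAW R1: wait I1 write@9
  I3 | 3 | 4 | 5 | 11   WAR R4: wait I2 read@10
  I4 | 14 | 15 | 17 | 18   struct: ADD busy until I2 writes@13
  I5 | 15 | 16 | 17 | 18
  I6 | 19 | 20 | 21 | 22   struct: SHIFT busy until I5 writes@18
  I7 | 20 | 21 | 23 | 24
  I8 | 25 | 26 | 28 | 29   struct: ADD busy until I7 writes@24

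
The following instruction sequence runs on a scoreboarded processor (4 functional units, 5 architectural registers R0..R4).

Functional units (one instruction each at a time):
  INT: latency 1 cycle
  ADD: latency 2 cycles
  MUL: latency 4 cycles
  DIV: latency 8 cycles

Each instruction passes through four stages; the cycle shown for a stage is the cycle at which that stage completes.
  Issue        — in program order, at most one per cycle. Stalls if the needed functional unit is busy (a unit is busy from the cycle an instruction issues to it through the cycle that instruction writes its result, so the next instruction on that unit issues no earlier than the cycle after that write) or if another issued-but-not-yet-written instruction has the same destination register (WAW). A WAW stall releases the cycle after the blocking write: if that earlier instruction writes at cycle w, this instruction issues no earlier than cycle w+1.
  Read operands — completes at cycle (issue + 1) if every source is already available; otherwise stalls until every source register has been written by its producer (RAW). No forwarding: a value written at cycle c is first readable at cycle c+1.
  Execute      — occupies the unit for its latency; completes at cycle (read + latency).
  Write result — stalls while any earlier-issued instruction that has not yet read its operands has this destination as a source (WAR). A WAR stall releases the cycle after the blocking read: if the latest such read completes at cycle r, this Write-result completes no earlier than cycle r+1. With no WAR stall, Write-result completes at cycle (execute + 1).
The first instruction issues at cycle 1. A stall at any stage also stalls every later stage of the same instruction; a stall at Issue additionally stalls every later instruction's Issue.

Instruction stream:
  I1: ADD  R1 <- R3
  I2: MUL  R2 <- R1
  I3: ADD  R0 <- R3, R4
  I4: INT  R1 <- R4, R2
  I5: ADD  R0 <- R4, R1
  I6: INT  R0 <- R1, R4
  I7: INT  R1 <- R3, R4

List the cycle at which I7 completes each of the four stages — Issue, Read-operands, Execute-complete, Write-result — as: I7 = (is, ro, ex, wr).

I1  is:1  ro:2  ex:4  wr:5
I2  is:2  ro:6  ex:10  wr:11  — RAW R1: wait I1 write@5
I3  is:6  ro:7  ex:9  wr:10  — struct: ADD busy until I1 writes@5
I4  is:7  ro:12  ex:13  wr:14  — RAW R2: wait I2 write@11
I5  is:11  ro:15  ex:17  wr:18  — struct: ADD busy until I3 writes@10, RAW R1: wait I4 write@14
I6  is:19  ro:20  ex:21  wr:22  — WAW R0: wait I5 write@18
I7  is:23  ro:24  ex:25  wr:26  — struct: INT busy until I6 writes@22

I7 = (23, 24, 25, 26)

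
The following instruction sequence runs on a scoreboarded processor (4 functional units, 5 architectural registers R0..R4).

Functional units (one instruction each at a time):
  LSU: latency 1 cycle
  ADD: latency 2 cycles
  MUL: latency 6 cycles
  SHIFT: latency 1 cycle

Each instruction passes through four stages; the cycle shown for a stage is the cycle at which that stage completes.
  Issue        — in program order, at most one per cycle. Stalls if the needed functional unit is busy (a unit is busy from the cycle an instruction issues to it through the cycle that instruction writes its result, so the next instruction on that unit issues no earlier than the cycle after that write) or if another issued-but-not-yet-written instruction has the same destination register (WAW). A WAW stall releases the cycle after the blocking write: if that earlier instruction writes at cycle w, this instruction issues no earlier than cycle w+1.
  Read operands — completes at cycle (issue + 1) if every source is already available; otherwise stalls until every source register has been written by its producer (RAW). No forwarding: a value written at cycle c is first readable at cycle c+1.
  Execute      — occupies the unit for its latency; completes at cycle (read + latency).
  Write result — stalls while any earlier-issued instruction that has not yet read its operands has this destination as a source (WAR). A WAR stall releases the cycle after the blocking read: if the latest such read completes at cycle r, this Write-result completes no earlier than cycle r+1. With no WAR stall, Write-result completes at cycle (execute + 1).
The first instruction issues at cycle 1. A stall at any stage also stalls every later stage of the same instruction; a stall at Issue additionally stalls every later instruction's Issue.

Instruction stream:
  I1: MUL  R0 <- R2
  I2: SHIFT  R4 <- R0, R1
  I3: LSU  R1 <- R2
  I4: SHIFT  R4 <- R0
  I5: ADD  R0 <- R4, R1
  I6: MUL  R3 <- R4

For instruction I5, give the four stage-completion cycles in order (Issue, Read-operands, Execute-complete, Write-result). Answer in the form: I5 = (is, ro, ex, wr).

I5 = (14, 17, 19, 20)

[1] I1 issues→MUL
[2] I1 reads; I2 issues→SHIFT
[3] I3 issues→LSU
[4] I3 reads
[5] I3 exec-done
[8] I1 exec-done
[9] I1 writes R0
[10] I2 reads
[11] I2 exec-done; I3 writes R1
[12] I2 writes R4
[13] I4 issues→SHIFT
[14] I4 reads; I5 issues→ADD
[15] I4 exec-done; I6 issues→MUL
[16] I4 writes R4
[17] I5 reads; I6 reads
[19] I5 exec-done
[20] I5 writes R0
[23] I6 exec-done
[24] I6 writes R3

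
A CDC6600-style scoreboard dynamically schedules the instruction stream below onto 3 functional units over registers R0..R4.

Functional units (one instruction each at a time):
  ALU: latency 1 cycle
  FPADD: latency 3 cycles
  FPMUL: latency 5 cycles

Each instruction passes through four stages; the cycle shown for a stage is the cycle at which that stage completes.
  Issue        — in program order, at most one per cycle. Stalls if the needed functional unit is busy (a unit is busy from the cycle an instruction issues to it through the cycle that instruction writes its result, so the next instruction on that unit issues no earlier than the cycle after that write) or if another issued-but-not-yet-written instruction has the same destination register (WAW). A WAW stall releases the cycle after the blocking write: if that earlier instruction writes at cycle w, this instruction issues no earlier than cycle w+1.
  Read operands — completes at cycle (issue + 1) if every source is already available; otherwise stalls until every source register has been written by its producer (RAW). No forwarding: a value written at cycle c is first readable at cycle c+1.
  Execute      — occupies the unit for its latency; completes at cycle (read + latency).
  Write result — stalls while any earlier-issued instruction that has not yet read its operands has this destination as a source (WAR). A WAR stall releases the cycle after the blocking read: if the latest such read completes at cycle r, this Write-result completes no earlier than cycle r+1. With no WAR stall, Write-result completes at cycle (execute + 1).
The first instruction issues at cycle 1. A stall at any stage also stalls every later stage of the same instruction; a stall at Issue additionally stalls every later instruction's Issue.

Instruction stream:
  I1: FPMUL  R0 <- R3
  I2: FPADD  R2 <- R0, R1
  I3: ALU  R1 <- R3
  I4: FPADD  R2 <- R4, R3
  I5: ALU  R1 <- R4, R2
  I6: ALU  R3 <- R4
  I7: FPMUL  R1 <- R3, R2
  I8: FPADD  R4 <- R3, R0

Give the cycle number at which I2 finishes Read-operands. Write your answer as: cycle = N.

cycle = 9

t=1  issue I1 (FPMUL)
t=2  I1 read-ops; issue I2 (FPADD)
t=3  issue I3 (ALU)
t=4  I3 read-ops
t=5  I3 finished on ALU
t=7  I1 finished on FPMUL
t=8  I1→R0
t=9  I2 read-ops
t=10  I3→R1
t=12  I2 finished on FPADD
t=13  I2→R2
t=14  issue I4 (FPADD)
t=15  I4 read-ops; issue I5 (ALU)
t=18  I4 finished on FPADD
t=19  I4→R2
t=20  I5 read-ops
t=21  I5 finished on ALU
t=22  I5→R1
t=23  issue I6 (ALU)
t=24  I6 read-ops; issue I7 (FPMUL)
t=25  I6 finished on ALU; issue I8 (FPADD)
t=26  I6→R3
t=27  I7 read-ops; I8 read-ops
t=30  I8 finished on FPADD
t=31  I8→R4
t=32  I7 finished on FPMUL
t=33  I7→R1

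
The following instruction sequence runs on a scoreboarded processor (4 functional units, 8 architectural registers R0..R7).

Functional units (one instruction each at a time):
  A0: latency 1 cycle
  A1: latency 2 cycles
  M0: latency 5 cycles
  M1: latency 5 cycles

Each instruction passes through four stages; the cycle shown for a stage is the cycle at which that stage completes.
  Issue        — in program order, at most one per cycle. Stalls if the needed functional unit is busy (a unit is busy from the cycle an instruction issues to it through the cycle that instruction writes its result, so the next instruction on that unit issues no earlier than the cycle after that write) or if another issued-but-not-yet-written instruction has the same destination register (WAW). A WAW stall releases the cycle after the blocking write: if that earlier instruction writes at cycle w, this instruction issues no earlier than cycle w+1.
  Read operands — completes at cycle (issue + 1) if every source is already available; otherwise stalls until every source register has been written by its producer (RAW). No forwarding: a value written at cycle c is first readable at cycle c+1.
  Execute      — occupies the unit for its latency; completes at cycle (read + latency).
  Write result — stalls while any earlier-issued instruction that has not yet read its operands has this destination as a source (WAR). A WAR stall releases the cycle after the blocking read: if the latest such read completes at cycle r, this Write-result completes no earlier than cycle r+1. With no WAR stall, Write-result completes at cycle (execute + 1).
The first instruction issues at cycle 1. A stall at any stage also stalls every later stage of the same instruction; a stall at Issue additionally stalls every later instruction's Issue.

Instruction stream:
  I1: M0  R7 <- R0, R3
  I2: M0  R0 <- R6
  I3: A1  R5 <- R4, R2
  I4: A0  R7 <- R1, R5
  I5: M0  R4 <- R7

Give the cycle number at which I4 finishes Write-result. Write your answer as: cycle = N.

cycle = 17

I1: IS=1 RO=2 EX=7 WR=8
I2: IS=9 RO=10 EX=15 WR=16  [struct: M0 busy until I1 writes@8]
I3: IS=10 RO=11 EX=13 WR=14
I4: IS=11 RO=15 EX=16 WR=17  [RAW R5: wait I3 write@14]
I5: IS=17 RO=18 EX=23 WR=24  [struct: M0 busy until I2 writes@16]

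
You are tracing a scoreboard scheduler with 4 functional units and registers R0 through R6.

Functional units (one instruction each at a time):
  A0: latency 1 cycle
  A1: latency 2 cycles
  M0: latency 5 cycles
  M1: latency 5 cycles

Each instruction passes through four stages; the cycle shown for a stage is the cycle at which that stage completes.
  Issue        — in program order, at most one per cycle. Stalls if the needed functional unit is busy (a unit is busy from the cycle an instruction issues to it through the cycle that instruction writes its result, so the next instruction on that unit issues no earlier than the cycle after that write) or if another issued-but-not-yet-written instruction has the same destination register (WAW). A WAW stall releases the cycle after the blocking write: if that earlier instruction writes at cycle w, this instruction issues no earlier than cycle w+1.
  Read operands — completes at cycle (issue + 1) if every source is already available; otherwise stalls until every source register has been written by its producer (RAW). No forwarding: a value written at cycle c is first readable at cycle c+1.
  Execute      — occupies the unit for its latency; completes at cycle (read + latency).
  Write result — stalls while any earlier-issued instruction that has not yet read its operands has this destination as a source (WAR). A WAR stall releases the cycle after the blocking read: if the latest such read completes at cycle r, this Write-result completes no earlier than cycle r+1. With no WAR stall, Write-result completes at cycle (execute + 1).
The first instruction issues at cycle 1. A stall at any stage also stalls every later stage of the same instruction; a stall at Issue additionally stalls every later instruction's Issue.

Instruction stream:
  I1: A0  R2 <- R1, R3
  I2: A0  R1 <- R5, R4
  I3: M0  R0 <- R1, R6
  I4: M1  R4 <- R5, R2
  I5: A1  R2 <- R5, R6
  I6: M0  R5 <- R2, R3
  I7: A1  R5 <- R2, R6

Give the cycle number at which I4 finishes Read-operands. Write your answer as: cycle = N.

I1 -> (1, 2, 3, 4)
I2 -> (5, 6, 7, 8)  // struct: A0 busy until I1 writes@4
I3 -> (6, 9, 14, 15)  // RAW R1: wait I2 write@8
I4 -> (7, 8, 13, 14)
I5 -> (8, 9, 11, 12)
I6 -> (16, 17, 22, 23)  // struct: M0 busy until I3 writes@15
I7 -> (24, 25, 27, 28)  // WAW R5: wait I6 write@23

cycle = 8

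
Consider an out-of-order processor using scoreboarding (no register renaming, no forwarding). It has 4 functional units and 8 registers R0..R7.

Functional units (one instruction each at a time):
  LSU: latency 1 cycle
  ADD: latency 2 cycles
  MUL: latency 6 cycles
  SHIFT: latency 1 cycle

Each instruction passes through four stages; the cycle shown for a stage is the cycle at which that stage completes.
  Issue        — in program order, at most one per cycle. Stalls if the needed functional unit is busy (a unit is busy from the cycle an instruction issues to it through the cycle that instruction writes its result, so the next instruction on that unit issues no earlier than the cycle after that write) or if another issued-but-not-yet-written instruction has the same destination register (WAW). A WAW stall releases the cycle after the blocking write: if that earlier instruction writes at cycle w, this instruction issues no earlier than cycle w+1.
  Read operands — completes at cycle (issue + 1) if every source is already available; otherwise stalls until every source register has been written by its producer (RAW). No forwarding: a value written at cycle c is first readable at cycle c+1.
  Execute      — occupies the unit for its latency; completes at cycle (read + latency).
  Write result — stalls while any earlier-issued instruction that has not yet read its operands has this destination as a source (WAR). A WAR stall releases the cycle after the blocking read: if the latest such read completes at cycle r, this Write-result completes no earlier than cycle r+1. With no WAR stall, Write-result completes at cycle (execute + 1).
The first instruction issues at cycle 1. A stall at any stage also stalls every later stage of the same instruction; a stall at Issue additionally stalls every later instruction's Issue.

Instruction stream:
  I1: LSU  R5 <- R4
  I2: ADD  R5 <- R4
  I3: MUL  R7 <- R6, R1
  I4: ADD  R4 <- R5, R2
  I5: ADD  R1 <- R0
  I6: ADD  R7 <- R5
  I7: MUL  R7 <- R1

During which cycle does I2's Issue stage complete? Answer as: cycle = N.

I1: IS=1 RO=2 EX=3 WR=4
I2: IS=5 RO=6 EX=8 WR=9  [WAW R5: wait I1 write@4]
I3: IS=6 RO=7 EX=13 WR=14
I4: IS=10 RO=11 EX=13 WR=14  [struct: ADD busy until I2 writes@9]
I5: IS=15 RO=16 EX=18 WR=19  [struct: ADD busy until I4 writes@14]
I6: IS=20 RO=21 EX=23 WR=24  [struct: ADD busy until I5 writes@19]
I7: IS=25 RO=26 EX=32 WR=33  [WAW R7: wait I6 write@24]

cycle = 5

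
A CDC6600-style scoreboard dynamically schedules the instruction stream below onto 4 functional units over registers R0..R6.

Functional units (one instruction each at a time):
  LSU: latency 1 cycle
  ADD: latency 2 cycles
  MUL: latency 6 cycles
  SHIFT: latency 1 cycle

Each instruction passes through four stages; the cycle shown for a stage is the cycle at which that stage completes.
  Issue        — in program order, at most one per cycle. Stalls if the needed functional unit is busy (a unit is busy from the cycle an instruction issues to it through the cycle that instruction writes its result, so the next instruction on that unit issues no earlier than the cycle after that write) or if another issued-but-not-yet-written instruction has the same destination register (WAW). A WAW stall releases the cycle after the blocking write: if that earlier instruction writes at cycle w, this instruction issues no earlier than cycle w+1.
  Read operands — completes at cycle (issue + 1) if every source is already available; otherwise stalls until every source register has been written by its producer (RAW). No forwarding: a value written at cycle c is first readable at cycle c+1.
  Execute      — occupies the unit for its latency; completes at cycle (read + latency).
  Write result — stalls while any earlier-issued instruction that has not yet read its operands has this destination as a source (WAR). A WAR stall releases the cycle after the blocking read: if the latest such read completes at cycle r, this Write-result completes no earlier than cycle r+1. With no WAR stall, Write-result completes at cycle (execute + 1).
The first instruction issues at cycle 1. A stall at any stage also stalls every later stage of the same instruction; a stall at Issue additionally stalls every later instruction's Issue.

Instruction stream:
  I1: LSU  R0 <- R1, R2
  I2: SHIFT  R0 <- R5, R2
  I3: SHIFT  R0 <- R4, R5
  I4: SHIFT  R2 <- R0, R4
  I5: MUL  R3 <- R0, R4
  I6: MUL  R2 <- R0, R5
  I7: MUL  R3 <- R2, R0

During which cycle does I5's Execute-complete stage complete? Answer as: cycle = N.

cycle = 21

cycle 1: I1 dispatched to LSU
cycle 2: I1 operands ready
cycle 3: I1 complete
cycle 4: R0←I1
cycle 5: I2 dispatched to SHIFT
cycle 6: I2 operands ready
cycle 7: I2 complete
cycle 8: R0←I2
cycle 9: I3 dispatched to SHIFT
cycle 10: I3 operands ready
cycle 11: I3 complete
cycle 12: R0←I3
cycle 13: I4 dispatched to SHIFT
cycle 14: I4 operands ready, I5 dispatched to MUL
cycle 15: I4 complete, I5 operands ready
cycle 16: R2←I4
cycle 21: I5 complete
cycle 22: R3←I5
cycle 23: I6 dispatched to MUL
cycle 24: I6 operands ready
cycle 30: I6 complete
cycle 31: R2←I6
cycle 32: I7 dispatched to MUL
cycle 33: I7 operands ready
cycle 39: I7 complete
cycle 40: R3←I7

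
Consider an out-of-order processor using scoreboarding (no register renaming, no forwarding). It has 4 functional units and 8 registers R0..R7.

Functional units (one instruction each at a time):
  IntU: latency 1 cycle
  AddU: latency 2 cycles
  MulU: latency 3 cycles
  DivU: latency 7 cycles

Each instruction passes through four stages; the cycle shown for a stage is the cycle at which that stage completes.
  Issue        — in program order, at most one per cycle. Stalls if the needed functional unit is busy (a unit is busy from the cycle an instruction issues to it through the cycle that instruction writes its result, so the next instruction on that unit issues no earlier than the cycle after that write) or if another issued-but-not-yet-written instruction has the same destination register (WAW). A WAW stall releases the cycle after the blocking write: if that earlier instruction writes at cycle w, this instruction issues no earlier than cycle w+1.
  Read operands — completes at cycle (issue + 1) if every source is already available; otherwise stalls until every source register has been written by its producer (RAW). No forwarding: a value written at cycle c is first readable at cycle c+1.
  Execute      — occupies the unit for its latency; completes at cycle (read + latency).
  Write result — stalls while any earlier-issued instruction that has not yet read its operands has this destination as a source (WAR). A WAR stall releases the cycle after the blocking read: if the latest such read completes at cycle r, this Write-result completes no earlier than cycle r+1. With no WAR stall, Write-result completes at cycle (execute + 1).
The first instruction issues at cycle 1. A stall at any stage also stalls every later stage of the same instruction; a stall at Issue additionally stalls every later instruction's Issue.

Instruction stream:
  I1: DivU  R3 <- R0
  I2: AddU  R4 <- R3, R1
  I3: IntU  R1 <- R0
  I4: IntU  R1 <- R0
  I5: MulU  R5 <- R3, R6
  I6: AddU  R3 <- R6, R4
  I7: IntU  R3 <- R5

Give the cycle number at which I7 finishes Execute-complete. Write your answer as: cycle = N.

1) issue 1, read 2, done 9, write 10
2) issue 2, read 11, done 13, write 14  <RAW R3: wait I1 write@10>
3) issue 3, read 4, done 5, write 12  <WAR R1: wait I2 read@11>
4) issue 13, read 14, done 15, write 16  <struct: IntU busy until I3 writes@12>
5) issue 14, read 15, done 18, write 19
6) issue 15, read 16, done 18, write 19
7) issue 20, read 21, done 22, write 23  <WAW R3: wait I6 write@19>

cycle = 22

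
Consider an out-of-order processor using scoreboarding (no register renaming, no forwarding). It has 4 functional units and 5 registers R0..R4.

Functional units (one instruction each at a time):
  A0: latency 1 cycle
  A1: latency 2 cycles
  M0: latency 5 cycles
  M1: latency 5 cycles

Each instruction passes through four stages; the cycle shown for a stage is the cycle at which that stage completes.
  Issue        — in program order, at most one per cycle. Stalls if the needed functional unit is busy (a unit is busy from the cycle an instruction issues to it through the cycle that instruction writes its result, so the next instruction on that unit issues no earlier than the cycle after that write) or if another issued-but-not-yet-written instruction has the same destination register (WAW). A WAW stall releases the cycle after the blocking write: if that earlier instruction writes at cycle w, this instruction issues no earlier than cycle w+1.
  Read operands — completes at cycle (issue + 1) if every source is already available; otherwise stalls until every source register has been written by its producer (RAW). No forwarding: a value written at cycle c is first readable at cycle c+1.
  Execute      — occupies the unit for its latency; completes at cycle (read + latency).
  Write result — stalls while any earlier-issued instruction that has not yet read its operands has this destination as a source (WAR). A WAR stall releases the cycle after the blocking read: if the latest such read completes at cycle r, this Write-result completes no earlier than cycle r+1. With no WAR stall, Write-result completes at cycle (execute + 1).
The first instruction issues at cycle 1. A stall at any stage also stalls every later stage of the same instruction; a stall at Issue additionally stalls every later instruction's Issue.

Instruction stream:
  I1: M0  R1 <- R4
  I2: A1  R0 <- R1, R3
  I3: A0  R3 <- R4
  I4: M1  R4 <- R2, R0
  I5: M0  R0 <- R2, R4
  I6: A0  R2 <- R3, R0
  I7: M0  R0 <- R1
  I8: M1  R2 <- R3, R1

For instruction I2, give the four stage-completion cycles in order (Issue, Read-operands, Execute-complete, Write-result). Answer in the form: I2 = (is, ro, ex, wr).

[I1] 1/2/7/8
[I2] 2/9/11/12  (RAW R1: wait I1 write@8)
[I3] 3/4/5/10  (WAR R3: wait I2 read@9)
[I4] 4/13/18/19  (RAW R0: wait I2 write@12)
[I5] 13/20/25/26  (WAW R0: wait I2 write@12; RAW R4: wait I4 write@19)
[I6] 14/27/28/29  (RAW R0: wait I5 write@26)
[I7] 27/28/33/34  (struct: M0 busy until I5 writes@26)
[I8] 30/31/36/37  (WAW R2: wait I6 write@29)

I2 = (2, 9, 11, 12)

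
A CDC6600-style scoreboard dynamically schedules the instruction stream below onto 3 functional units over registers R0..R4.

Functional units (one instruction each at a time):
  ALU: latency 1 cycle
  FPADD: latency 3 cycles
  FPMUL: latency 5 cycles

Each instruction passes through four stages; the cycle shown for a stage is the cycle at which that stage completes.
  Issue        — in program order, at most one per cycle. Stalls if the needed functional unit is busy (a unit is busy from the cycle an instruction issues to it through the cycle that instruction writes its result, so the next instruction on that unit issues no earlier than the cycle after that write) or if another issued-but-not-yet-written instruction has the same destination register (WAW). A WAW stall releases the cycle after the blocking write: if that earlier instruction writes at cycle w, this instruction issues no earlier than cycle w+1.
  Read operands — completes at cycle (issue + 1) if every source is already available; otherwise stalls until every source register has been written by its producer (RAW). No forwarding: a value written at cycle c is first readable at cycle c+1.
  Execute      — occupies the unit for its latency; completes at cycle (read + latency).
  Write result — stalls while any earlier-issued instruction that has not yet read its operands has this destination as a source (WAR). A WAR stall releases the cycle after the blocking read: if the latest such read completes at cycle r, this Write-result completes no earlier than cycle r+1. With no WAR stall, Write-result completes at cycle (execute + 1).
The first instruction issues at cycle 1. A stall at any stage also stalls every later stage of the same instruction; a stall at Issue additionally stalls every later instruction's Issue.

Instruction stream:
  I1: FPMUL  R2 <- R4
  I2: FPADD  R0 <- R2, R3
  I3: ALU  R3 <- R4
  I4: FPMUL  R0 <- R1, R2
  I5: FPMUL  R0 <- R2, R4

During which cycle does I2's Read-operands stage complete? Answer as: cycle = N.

t=1  I1 dispatched to FPMUL
t=2  I1 operands ready | I2 dispatched to FPADD
t=3  I3 dispatched to ALU
t=4  I3 operands ready
t=5  I3 complete
t=7  I1 complete
t=8  R2←I1
t=9  I2 operands ready
t=10  R3←I3
t=12  I2 complete
t=13  R0←I2
t=14  I4 dispatched to FPMUL
t=15  I4 operands ready
t=20  I4 complete
t=21  R0←I4
t=22  I5 dispatched to FPMUL
t=23  I5 operands ready
t=28  I5 complete
t=29  R0←I5

cycle = 9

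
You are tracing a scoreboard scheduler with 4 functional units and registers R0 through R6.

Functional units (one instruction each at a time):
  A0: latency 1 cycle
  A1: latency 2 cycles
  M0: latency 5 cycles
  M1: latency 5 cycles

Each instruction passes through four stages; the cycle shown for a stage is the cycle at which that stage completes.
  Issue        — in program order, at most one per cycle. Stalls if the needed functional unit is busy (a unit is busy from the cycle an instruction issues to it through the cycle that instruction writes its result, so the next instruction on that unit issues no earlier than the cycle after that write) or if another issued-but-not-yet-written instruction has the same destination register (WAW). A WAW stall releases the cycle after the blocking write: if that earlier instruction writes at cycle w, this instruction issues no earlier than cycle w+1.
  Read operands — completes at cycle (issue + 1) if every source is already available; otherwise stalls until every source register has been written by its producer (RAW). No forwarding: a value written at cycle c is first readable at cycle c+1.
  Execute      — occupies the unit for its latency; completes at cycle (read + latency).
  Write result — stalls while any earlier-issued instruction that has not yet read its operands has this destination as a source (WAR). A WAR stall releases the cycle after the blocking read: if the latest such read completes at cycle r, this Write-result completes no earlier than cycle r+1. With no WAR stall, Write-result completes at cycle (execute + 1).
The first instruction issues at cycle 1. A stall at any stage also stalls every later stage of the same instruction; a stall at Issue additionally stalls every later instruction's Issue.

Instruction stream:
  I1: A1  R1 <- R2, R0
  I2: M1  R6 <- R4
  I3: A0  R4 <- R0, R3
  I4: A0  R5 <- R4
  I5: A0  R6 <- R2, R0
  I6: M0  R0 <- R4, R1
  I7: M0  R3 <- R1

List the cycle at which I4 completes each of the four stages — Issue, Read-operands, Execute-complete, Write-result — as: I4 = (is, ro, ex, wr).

I4 = (7, 8, 9, 10)

I1  is:1  ro:2  ex:4  wr:5
I2  is:2  ro:3  ex:8  wr:9
I3  is:3  ro:4  ex:5  wr:6
I4  is:7  ro:8  ex:9  wr:10  — struct: A0 busy until I3 writes@6
I5  is:11  ro:12  ex:13  wr:14  — struct: A0 busy until I4 writes@10
I6  is:12  ro:13  ex:18  wr:19
I7  is:20  ro:21  ex:26  wr:27  — struct: M0 busy until I6 writes@19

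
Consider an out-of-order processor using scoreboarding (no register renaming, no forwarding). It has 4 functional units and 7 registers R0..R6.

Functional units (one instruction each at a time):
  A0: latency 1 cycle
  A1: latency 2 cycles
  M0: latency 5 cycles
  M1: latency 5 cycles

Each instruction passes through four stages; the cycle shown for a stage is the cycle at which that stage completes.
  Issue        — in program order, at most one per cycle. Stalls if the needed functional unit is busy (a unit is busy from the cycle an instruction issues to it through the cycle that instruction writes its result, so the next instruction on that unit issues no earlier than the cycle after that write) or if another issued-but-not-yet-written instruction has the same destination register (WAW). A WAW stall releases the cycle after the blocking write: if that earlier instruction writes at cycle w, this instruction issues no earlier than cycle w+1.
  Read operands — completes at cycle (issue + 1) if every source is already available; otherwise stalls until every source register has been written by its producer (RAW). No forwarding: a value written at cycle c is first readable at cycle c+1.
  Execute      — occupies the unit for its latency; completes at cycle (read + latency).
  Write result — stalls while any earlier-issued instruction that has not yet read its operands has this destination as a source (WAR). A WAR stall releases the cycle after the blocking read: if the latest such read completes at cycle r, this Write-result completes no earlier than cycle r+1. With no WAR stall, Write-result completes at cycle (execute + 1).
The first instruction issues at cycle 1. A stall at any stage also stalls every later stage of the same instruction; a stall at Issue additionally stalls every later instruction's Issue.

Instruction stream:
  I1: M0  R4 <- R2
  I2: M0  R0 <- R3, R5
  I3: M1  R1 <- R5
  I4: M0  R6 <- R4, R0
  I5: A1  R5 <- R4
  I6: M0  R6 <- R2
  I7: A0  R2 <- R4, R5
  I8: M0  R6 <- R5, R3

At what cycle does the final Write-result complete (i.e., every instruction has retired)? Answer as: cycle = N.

cycle = 40

I1: IS=1 RO=2 EX=7 WR=8
I2: IS=9 RO=10 EX=15 WR=16  [struct: M0 busy until I1 writes@8]
I3: IS=10 RO=11 EX=16 WR=17
I4: IS=17 RO=18 EX=23 WR=24  [struct: M0 busy until I2 writes@16]
I5: IS=18 RO=19 EX=21 WR=22
I6: IS=25 RO=26 EX=31 WR=32  [struct: M0 busy until I4 writes@24]
I7: IS=26 RO=27 EX=28 WR=29
I8: IS=33 RO=34 EX=39 WR=40  [struct: M0 busy until I6 writes@32]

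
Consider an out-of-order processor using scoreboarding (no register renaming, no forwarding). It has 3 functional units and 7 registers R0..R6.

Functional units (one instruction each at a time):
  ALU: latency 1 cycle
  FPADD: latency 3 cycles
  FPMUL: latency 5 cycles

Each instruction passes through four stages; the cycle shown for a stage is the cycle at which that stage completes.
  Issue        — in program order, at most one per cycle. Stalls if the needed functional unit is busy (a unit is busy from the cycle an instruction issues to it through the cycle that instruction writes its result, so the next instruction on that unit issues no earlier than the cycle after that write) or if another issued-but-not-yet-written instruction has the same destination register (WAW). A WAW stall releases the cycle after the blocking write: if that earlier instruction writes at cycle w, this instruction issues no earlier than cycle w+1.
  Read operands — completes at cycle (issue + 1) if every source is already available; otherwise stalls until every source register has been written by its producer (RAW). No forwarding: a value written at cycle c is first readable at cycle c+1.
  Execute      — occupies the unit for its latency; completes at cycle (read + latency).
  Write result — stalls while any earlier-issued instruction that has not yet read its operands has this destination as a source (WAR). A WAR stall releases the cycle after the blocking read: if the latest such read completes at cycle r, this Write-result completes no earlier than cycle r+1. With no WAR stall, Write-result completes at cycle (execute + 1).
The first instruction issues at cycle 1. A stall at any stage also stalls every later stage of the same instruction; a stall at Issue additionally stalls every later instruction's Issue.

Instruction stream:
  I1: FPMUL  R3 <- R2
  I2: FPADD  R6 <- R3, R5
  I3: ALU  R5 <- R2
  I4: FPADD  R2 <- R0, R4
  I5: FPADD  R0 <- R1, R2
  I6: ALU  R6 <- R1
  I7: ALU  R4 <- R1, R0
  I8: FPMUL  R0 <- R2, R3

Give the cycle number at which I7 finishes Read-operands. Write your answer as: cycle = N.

cycle = 26

[1] issue I1 (FPMUL)
[2] I1 read-ops; issue I2 (FPADD)
[3] issue I3 (ALU)
[4] I3 read-ops
[5] I3 finished on ALU
[7] I1 finished on FPMUL
[8] I1→R3
[9] I2 read-ops
[10] I3→R5
[12] I2 finished on FPADD
[13] I2→R6
[14] issue I4 (FPADD)
[15] I4 read-ops
[18] I4 finished on FPADD
[19] I4→R2
[20] issue I5 (FPADD)
[21] I5 read-ops; issue I6 (ALU)
[22] I6 read-ops
[23] I6 finished on ALU
[24] I5 finished on FPADD; I6→R6
[25] I5→R0; issue I7 (ALU)
[26] I7 read-ops; issue I8 (FPMUL)
[27] I7 finished on ALU; I8 read-ops
[28] I7→R4
[32] I8 finished on FPMUL
[33] I8→R0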